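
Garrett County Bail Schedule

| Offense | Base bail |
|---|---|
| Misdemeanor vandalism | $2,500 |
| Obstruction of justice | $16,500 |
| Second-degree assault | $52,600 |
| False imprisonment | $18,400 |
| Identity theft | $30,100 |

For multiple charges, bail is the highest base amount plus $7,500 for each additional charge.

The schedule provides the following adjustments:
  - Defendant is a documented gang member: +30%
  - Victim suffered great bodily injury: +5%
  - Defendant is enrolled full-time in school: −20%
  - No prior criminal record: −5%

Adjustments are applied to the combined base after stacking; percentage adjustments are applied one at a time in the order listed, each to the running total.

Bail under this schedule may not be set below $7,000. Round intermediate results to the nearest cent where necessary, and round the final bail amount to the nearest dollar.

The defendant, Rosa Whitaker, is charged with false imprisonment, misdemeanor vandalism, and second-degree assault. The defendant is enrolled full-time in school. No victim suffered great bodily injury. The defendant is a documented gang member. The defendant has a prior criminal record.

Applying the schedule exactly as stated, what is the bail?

$70,304

Base amounts from the schedule: false imprisonment $18,400; misdemeanor vandalism $2,500; second-degree assault $52,600.
Stacking rule: highest base plus $7,500 per additional charge. Highest is second-degree assault at $52,600; 2 additional charges → +$15,000. Combined base = $67,600.
Defendant is a documented gang member (+30%): $67,600 × 1.3 = $87,880.
Defendant is enrolled full-time in school (−20%): $87,880 × 0.8 = $70,304.
$70,304 is at or above the $7,000 minimum.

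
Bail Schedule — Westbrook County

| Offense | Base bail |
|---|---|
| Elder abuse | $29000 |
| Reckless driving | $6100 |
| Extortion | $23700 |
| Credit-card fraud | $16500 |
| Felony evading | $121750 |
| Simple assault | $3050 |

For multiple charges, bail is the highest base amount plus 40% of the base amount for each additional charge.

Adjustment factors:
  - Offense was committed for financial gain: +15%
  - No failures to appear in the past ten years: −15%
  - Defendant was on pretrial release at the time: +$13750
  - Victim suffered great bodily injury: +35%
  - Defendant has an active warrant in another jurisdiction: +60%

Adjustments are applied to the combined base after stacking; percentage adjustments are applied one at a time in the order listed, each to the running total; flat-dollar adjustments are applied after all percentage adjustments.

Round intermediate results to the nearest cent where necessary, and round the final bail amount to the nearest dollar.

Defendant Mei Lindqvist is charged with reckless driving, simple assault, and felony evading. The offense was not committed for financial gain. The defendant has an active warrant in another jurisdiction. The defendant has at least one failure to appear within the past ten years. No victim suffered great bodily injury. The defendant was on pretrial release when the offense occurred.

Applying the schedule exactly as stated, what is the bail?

$214406

Base amounts from the schedule: reckless driving $6100; simple assault $3050; felony evading $121750.
Stacking rule: highest base plus 40% of each additional charge. Highest is felony evading at $121750. Additional: $6100 × 40% = $2440; $3050 × 40% = $1220. Combined base = $121750 + $3660 = $125410.
Defendant has an active warrant in another jurisdiction (+60%): $125410 × 1.6 = $200656.
Defendant was on pretrial release at the time (+$13750 flat): $200656 + $13750 = $214406.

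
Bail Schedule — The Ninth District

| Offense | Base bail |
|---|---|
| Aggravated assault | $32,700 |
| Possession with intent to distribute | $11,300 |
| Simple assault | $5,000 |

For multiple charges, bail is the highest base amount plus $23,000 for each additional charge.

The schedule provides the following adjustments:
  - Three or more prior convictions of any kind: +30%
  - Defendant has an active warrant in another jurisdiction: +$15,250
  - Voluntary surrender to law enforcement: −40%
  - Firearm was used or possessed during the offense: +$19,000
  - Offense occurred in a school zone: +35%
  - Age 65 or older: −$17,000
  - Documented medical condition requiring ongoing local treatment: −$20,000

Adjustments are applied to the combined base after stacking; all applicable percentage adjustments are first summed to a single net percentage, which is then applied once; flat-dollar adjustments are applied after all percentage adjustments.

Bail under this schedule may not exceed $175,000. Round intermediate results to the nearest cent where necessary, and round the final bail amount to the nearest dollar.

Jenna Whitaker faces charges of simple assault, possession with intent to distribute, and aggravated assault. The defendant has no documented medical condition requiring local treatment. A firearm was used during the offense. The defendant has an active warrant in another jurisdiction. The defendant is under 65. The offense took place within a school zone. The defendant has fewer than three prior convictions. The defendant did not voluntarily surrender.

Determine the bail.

$140,495

Base amounts from the schedule: simple assault $5,000; possession with intent to distribute $11,300; aggravated assault $32,700.
Stacking rule: highest base plus $23,000 per additional charge. Highest is aggravated assault at $32,700; 2 additional charges → +$46,000. Combined base = $78,700.
Offense occurred in a school zone (+35%): $78,700 × 1.35 = $106,245.
Defendant has an active warrant in another jurisdiction (+$15,250 flat): $106,245 + $15,250 = $121,495.
Firearm was used or possessed during the offense (+$19,000 flat): $121,495 + $19,000 = $140,495.
$140,495 is within the $175,000 maximum.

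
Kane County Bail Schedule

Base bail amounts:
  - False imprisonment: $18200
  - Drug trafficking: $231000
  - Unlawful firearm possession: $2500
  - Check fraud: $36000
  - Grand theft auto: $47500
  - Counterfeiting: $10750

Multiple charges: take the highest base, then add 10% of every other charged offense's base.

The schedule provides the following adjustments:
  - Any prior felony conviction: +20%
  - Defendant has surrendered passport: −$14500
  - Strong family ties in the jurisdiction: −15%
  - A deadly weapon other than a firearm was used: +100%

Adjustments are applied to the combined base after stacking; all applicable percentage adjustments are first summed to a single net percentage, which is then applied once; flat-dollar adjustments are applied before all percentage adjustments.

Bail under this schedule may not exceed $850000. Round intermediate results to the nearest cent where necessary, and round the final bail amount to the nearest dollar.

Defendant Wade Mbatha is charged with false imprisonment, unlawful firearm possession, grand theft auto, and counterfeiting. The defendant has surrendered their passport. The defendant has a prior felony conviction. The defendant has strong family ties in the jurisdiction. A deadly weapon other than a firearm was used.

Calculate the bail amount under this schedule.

$74097

Base amounts from the schedule: false imprisonment $18200; unlawful firearm possession $2500; grand theft auto $47500; counterfeiting $10750.
Stacking rule: highest base plus 10% of each additional charge. Highest is grand theft auto at $47500. Additional: $18200 × 10% = $1820; $2500 × 10% = $250; $10750 × 10% = $1075. Combined base = $47500 + $3145 = $50645.
Defendant has surrendered passport (−$14500 flat): $50645 − $14500 = $36145.
Net percentage adjustment: +20% −15% +100% = +105%. $36145 × 2.05 = $74097.25.
$74097.25 is within the $850000 maximum.
Rounded to the nearest dollar: $74097.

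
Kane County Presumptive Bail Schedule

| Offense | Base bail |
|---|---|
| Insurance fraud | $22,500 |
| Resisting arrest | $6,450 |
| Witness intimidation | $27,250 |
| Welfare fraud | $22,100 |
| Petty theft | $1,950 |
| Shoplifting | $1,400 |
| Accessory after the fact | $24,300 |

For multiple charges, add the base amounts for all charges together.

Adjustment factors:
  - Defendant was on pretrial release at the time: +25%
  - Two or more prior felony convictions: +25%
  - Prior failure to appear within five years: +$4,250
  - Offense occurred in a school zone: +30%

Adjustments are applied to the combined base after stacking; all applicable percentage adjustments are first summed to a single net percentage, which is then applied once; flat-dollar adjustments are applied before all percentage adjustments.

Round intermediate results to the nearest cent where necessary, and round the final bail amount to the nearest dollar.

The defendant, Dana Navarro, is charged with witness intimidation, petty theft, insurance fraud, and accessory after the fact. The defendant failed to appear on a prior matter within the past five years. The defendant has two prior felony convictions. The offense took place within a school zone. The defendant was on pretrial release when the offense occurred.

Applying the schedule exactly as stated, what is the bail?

Base amounts from the schedule: witness intimidation $27,250; petty theft $1,950; insurance fraud $22,500; accessory after the fact $24,300.
Stacking rule: sum of all bases. $27,250 + $1,950 + $22,500 + $24,300 = $76,000.
Prior failure to appear within five years (+$4,250 flat): $76,000 + $4,250 = $80,250.
Net percentage adjustment: +25% +25% +30% = +80%. $80,250 × 1.8 = $144,450.

$144,450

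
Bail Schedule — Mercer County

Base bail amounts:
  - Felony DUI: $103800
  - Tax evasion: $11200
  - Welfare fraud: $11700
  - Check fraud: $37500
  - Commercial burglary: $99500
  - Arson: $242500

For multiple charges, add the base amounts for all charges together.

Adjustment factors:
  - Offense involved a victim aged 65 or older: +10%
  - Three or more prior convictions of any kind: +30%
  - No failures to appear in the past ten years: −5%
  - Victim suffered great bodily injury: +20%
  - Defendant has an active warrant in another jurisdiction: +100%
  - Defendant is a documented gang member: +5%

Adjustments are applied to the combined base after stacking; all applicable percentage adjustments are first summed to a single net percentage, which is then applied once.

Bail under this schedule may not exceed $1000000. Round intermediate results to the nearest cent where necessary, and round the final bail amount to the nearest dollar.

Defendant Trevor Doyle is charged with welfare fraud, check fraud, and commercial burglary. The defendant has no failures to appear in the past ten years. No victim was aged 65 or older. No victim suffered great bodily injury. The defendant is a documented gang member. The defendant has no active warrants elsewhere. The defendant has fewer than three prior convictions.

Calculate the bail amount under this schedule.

$148700

Base amounts from the schedule: welfare fraud $11700; check fraud $37500; commercial burglary $99500.
Stacking rule: sum of all bases. $11700 + $37500 + $99500 = $148700.
Net percentage adjustment: −5% +5% = +0%. $148700 × 1 = $148700.
$148700 is within the $1000000 maximum.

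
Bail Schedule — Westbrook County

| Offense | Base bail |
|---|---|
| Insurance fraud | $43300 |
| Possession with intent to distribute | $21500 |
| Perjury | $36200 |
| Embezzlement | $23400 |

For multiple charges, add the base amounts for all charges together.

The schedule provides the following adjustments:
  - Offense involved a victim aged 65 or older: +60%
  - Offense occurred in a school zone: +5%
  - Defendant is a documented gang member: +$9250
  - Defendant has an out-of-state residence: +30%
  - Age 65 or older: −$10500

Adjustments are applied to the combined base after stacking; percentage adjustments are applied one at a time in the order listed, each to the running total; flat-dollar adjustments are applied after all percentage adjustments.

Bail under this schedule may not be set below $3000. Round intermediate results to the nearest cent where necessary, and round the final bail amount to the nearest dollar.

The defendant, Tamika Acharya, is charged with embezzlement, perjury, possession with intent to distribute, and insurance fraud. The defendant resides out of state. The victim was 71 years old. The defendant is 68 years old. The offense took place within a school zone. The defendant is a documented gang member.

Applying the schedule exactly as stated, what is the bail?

Base amounts from the schedule: embezzlement $23400; perjury $36200; possession with intent to distribute $21500; insurance fraud $43300.
Stacking rule: sum of all bases. $23400 + $36200 + $21500 + $43300 = $124400.
Offense involved a victim aged 65 or older (+60%): $124400 × 1.6 = $199040.
Offense occurred in a school zone (+5%): $199040 × 1.05 = $208992.
Defendant has an out-of-state residence (+30%): $208992 × 1.3 = $271689.60.
Defendant is a documented gang member (+$9250 flat): $271689.60 + $9250 = $280939.60.
Age 65 or older (−$10500 flat): $280939.60 − $10500 = $270439.60.
$270439.60 is at or above the $3000 minimum.
Rounded to the nearest dollar: $270440.

$270440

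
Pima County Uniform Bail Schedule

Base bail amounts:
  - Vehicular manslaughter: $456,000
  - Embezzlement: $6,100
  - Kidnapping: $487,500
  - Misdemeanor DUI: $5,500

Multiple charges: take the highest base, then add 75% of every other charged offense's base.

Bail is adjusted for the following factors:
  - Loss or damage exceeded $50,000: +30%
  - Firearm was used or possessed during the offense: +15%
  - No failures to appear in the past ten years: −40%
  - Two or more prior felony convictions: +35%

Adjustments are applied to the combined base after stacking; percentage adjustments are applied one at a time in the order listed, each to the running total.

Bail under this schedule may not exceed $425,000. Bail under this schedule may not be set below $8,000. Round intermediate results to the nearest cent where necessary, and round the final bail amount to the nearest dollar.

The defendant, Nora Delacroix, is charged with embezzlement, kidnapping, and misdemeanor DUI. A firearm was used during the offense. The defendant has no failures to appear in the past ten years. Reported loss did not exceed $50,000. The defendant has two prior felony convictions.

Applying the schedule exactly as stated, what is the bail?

$425,000

Base amounts from the schedule: embezzlement $6,100; kidnapping $487,500; misdemeanor DUI $5,500.
Stacking rule: highest base plus 75% of each additional charge. Highest is kidnapping at $487,500. Additional: $6,100 × 75% = $4,575; $5,500 × 75% = $4,125. Combined base = $487,500 + $8,700 = $496,200.
Firearm was used or possessed during the offense (+15%): $496,200 × 1.15 = $570,630.
No failures to appear in the past ten years (−40%): $570,630 × 0.6 = $342,378.
Two or more prior felony convictions (+35%): $342,378 × 1.35 = $462,210.30.
Result $462,210.30 exceeds the maximum of $425,000; bail is capped at $425,000.
$425,000 is at or above the $8,000 minimum.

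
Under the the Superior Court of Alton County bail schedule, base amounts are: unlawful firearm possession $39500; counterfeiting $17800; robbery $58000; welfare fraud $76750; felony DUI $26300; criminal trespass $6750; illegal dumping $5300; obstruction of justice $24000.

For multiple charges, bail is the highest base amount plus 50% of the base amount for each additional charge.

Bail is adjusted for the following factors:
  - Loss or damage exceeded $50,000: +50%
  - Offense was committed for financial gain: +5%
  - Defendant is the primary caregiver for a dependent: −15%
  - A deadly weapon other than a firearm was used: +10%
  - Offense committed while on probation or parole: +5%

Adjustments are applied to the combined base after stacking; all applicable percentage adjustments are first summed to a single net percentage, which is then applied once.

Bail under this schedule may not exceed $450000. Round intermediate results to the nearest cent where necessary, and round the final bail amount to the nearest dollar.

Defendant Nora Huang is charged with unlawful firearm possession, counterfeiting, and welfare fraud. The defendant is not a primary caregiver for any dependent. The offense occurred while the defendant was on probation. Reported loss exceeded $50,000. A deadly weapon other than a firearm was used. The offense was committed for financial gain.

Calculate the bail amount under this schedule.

$179180

Base amounts from the schedule: unlawful firearm possession $39500; counterfeiting $17800; welfare fraud $76750.
Stacking rule: highest base plus 50% of each additional charge. Highest is welfare fraud at $76750. Additional: $39500 × 50% = $19750; $17800 × 50% = $8900. Combined base = $76750 + $28650 = $105400.
Net percentage adjustment: +50% +5% +10% +5% = +70%. $105400 × 1.7 = $179180.
$179180 is within the $450000 maximum.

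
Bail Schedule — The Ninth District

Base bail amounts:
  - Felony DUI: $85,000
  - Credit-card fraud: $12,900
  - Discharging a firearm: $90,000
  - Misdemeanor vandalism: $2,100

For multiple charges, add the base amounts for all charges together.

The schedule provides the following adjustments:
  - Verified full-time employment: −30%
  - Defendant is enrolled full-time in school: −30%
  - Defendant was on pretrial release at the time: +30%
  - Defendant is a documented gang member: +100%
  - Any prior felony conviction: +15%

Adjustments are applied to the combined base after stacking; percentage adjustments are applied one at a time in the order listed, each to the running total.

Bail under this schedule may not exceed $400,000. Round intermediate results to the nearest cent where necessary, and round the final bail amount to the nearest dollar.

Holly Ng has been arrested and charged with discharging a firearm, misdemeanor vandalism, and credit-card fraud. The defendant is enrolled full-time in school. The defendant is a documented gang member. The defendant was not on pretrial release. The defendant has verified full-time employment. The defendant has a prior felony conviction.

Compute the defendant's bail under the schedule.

Base amounts from the schedule: discharging a firearm $90,000; misdemeanor vandalism $2,100; credit-card fraud $12,900.
Stacking rule: sum of all bases. $90,000 + $2,100 + $12,900 = $105,000.
Verified full-time employment (−30%): $105,000 × 0.7 = $73,500.
Defendant is enrolled full-time in school (−30%): $73,500 × 0.7 = $51,450.
Defendant is a documented gang member (+100%): $51,450 × 2 = $102,900.
Any prior felony conviction (+15%): $102,900 × 1.15 = $118,335.
$118,335 is within the $400,000 maximum.

$118,335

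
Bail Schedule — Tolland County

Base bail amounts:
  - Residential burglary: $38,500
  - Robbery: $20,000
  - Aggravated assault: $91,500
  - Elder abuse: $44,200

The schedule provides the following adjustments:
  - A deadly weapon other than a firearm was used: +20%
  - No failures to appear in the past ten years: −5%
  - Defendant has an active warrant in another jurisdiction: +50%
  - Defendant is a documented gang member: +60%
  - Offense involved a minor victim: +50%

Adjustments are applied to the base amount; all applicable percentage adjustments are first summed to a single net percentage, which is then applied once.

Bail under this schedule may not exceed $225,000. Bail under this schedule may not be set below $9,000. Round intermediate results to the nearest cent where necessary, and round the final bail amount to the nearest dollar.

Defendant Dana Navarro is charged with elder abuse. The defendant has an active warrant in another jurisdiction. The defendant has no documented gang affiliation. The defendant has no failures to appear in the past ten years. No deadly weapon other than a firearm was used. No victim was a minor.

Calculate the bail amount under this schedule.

Base amounts from the schedule: elder abuse $44,200.
Single charge. Combined base = $44,200.
Net percentage adjustment: −5% +50% = +45%. $44,200 × 1.45 = $64,090.
$64,090 is within the $225,000 maximum.
$64,090 is at or above the $9,000 minimum.

$64,090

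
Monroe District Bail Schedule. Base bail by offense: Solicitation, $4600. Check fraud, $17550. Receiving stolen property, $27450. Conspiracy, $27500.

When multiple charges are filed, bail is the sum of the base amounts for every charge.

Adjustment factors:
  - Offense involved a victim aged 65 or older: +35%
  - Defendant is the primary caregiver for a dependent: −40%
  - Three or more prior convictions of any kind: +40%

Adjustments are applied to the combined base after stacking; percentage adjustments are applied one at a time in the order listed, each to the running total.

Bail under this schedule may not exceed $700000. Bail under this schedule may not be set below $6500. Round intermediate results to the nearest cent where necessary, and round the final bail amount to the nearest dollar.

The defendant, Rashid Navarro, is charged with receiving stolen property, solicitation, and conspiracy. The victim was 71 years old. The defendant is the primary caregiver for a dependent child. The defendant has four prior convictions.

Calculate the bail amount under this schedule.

$67530

Base amounts from the schedule: receiving stolen property $27450; solicitation $4600; conspiracy $27500.
Stacking rule: sum of all bases. $27450 + $4600 + $27500 = $59550.
Offense involved a victim aged 65 or older (+35%): $59550 × 1.35 = $80392.50.
Defendant is the primary caregiver for a dependent (−40%): $80392.50 × 0.6 = $48235.50.
Three or more prior convictions of any kind (+40%): $48235.50 × 1.4 = $67529.70.
$67529.70 is within the $700000 maximum.
$67529.70 is at or above the $6500 minimum.
Rounded to the nearest dollar: $67530.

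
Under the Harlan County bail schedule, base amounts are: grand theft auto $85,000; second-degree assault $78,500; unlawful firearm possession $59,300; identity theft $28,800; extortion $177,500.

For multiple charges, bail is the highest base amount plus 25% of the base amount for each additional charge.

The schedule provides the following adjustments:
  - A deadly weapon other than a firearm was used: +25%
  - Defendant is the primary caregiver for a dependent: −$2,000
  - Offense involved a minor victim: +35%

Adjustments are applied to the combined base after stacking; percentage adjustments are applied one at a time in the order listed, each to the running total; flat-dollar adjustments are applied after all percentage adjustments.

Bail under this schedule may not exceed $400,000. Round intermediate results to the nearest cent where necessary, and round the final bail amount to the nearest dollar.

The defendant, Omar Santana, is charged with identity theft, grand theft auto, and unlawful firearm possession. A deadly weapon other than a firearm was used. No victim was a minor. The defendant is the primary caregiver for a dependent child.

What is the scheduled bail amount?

Base amounts from the schedule: identity theft $28,800; grand theft auto $85,000; unlawful firearm possession $59,300.
Stacking rule: highest base plus 25% of each additional charge. Highest is grand theft auto at $85,000. Additional: $28,800 × 25% = $7,200; $59,300 × 25% = $14,825. Combined base = $85,000 + $22,025 = $107,025.
A deadly weapon other than a firearm was used (+25%): $107,025 × 1.25 = $133,781.25.
Defendant is the primary caregiver for a dependent (−$2,000 flat): $133,781.25 − $2,000 = $131,781.25.
$131,781.25 is within the $400,000 maximum.
Rounded to the nearest dollar: $131,781.

$131,781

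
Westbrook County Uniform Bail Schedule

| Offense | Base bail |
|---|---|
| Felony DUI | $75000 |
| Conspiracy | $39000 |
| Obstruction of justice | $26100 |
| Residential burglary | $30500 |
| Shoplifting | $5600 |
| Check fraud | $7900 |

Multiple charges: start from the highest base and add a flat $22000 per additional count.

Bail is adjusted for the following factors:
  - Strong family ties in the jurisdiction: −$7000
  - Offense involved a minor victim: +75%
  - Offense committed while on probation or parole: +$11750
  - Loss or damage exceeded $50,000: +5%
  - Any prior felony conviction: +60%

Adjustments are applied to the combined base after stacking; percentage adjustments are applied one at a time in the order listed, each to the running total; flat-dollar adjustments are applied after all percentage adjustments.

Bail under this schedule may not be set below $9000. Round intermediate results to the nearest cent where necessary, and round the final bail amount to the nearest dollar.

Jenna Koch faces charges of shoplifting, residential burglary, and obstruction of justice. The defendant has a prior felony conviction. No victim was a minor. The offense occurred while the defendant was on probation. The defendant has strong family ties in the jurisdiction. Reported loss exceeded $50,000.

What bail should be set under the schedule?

$129910

Base amounts from the schedule: shoplifting $5600; residential burglary $30500; obstruction of justice $26100.
Stacking rule: highest base plus $22000 per additional charge. Highest is residential burglary at $30500; 2 additional charges → +$44000. Combined base = $74500.
Loss or damage exceeded $50,000 (+5%): $74500 × 1.05 = $78225.
Any prior felony conviction (+60%): $78225 × 1.6 = $125160.
Strong family ties in the jurisdiction (−$7000 flat): $125160 − $7000 = $118160.
Offense committed while on probation or parole (+$11750 flat): $118160 + $11750 = $129910.
$129910 is at or above the $9000 minimum.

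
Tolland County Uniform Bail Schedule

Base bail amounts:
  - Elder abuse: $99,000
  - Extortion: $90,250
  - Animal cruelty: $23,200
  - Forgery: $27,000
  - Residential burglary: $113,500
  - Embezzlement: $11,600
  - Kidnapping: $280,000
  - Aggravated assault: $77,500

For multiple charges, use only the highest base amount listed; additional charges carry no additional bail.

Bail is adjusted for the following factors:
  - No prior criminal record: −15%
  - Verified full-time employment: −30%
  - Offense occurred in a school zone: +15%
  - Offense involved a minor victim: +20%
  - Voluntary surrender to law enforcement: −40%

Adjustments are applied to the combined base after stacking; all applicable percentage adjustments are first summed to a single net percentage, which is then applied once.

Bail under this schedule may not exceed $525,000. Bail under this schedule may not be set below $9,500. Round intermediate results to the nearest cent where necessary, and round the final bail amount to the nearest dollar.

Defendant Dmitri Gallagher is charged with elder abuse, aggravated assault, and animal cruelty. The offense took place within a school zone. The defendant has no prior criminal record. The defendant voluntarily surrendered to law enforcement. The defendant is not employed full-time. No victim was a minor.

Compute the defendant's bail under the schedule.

$59,400

Base amounts from the schedule: elder abuse $99,000; aggravated assault $77,500; animal cruelty $23,200.
Stacking rule: use the highest base only. Highest is elder abuse at $99,000. Combined base = $99,000.
Net percentage adjustment: −15% +15% −40% = −40%. $99,000 × 0.6 = $59,400.
$59,400 is within the $525,000 maximum.
$59,400 is at or above the $9,500 minimum.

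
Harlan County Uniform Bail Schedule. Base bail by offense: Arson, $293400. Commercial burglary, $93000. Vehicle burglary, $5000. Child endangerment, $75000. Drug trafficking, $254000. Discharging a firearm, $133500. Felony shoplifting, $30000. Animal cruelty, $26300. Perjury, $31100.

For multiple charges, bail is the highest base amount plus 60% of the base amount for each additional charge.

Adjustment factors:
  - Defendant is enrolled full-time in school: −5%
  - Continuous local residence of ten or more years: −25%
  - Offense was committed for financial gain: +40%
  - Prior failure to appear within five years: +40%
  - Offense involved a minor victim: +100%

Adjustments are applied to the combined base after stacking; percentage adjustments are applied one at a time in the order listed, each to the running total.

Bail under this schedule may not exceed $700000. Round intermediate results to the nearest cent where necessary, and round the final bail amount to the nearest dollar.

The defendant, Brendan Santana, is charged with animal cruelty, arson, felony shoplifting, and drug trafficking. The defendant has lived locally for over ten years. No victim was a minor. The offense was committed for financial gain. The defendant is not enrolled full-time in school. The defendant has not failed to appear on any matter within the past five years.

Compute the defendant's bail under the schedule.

Base amounts from the schedule: animal cruelty $26300; arson $293400; felony shoplifting $30000; drug trafficking $254000.
Stacking rule: highest base plus 60% of each additional charge. Highest is arson at $293400. Additional: $26300 × 60% = $15780; $30000 × 60% = $18000; $254000 × 60% = $152400. Combined base = $293400 + $186180 = $479580.
Continuous local residence of ten or more years (−25%): $479580 × 0.75 = $359685.
Offense was committed for financial gain (+40%): $359685 × 1.4 = $503559.
$503559 is within the $700000 maximum.

$503559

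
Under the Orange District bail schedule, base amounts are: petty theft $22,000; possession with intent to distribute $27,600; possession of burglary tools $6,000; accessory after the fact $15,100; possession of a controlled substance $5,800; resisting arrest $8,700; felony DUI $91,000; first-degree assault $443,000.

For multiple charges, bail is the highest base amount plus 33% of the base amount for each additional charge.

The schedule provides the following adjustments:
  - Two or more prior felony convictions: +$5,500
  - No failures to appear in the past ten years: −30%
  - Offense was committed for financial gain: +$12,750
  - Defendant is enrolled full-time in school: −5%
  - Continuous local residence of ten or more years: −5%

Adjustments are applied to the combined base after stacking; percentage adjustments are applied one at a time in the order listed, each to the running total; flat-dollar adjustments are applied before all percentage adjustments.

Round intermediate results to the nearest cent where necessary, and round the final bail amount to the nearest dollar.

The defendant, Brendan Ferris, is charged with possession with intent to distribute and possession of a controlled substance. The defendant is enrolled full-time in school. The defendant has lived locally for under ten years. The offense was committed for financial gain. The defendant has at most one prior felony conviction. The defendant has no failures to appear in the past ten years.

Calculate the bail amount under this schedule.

$28,106

Base amounts from the schedule: possession with intent to distribute $27,600; possession of a controlled substance $5,800.
Stacking rule: highest base plus 33% of each additional charge. Highest is possession with intent to distribute at $27,600. Additional: $5,800 × 33% = $1,914. Combined base = $27,600 + $1,914 = $29,514.
Offense was committed for financial gain (+$12,750 flat): $29,514 + $12,750 = $42,264.
No failures to appear in the past ten years (−30%): $42,264 × 0.7 = $29,584.80.
Defendant is enrolled full-time in school (−5%): $29,584.80 × 0.95 = $28,105.56.
Rounded to the nearest dollar: $28,106.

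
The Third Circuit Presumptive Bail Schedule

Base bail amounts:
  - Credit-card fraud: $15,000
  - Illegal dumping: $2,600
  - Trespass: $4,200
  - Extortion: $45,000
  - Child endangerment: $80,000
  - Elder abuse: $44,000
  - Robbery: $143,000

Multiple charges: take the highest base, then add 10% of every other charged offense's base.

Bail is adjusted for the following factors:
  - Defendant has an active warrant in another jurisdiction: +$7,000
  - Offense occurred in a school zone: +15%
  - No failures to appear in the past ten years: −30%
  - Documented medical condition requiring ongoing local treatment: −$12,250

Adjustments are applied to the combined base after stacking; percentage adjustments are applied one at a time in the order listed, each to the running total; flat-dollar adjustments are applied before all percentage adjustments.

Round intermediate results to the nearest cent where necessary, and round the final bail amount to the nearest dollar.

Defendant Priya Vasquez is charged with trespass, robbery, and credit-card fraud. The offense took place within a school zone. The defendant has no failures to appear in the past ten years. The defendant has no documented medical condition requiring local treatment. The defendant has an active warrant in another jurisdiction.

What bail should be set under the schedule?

Base amounts from the schedule: trespass $4,200; robbery $143,000; credit-card fraud $15,000.
Stacking rule: highest base plus 10% of each additional charge. Highest is robbery at $143,000. Additional: $4,200 × 10% = $420; $15,000 × 10% = $1,500. Combined base = $143,000 + $1,920 = $144,920.
Defendant has an active warrant in another jurisdiction (+$7,000 flat): $144,920 + $7,000 = $151,920.
Offense occurred in a school zone (+15%): $151,920 × 1.15 = $174,708.
No failures to appear in the past ten years (−30%): $174,708 × 0.7 = $122,295.60.
Rounded to the nearest dollar: $122,296.

$122,296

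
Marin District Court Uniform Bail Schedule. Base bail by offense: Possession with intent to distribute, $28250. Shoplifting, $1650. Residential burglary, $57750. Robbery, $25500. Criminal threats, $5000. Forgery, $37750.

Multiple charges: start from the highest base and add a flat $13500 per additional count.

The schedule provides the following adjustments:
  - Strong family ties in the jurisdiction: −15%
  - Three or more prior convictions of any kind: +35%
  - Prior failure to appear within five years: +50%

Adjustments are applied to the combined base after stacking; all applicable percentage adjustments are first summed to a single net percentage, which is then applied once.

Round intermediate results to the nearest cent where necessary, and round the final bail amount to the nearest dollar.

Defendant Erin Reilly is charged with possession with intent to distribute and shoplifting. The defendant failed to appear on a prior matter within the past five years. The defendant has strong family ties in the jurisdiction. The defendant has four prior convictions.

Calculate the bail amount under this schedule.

$70975

Base amounts from the schedule: possession with intent to distribute $28250; shoplifting $1650.
Stacking rule: highest base plus $13500 per additional charge. Highest is possession with intent to distribute at $28250; 1 additional charge → +$13500. Combined base = $41750.
Net percentage adjustment: −15% +35% +50% = +70%. $41750 × 1.7 = $70975.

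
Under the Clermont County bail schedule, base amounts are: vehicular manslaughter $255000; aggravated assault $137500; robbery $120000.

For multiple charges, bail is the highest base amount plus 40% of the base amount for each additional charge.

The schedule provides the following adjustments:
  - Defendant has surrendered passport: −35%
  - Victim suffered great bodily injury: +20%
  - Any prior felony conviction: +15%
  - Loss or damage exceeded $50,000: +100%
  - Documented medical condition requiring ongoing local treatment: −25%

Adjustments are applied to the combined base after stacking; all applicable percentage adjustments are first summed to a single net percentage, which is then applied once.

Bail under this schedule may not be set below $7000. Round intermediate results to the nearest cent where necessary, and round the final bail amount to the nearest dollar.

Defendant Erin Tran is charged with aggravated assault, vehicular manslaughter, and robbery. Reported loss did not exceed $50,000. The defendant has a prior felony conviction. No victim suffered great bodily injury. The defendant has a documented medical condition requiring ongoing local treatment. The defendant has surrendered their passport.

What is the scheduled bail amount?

Base amounts from the schedule: aggravated assault $137500; vehicular manslaughter $255000; robbery $120000.
Stacking rule: highest base plus 40% of each additional charge. Highest is vehicular manslaughter at $255000. Additional: $137500 × 40% = $55000; $120000 × 40% = $48000. Combined base = $255000 + $103000 = $358000.
Net percentage adjustment: −35% +15% −25% = −45%. $358000 × 0.55 = $196900.
$196900 is at or above the $7000 minimum.

$196900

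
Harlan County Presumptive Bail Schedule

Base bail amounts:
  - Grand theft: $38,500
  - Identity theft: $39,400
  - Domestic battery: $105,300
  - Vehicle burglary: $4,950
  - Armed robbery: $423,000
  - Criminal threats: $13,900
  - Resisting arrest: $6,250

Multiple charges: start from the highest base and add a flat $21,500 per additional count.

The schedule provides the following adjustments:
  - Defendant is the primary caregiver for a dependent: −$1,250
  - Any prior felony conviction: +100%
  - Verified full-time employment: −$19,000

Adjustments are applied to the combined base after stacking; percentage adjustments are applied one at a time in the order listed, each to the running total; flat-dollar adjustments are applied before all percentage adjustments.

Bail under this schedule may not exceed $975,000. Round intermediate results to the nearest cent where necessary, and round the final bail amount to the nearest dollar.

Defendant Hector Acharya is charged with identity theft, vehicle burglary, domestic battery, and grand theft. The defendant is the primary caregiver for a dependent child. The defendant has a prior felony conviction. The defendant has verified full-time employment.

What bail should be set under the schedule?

Base amounts from the schedule: identity theft $39,400; vehicle burglary $4,950; domestic battery $105,300; grand theft $38,500.
Stacking rule: highest base plus $21,500 per additional charge. Highest is domestic battery at $105,300; 3 additional charges → +$64,500. Combined base = $169,800.
Defendant is the primary caregiver for a dependent (−$1,250 flat): $169,800 − $1,250 = $168,550.
Verified full-time employment (−$19,000 flat): $168,550 − $19,000 = $149,550.
Any prior felony conviction (+100%): $149,550 × 2 = $299,100.
$299,100 is within the $975,000 maximum.

$299,100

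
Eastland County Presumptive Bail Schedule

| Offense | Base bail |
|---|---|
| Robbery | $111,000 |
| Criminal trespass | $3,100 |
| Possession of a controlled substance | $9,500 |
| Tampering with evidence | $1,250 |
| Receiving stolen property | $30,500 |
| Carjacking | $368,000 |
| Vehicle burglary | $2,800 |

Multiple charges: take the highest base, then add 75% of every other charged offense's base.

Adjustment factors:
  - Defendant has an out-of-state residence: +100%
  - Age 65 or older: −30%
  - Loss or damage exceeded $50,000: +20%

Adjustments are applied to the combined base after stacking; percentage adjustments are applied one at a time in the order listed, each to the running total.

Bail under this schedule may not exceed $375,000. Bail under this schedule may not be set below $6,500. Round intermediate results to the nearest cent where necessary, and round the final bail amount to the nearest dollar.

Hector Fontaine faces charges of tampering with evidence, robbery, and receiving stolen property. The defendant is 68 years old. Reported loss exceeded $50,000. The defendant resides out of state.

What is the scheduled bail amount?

$226,485

Base amounts from the schedule: tampering with evidence $1,250; robbery $111,000; receiving stolen property $30,500.
Stacking rule: highest base plus 75% of each additional charge. Highest is robbery at $111,000. Additional: $1,250 × 75% = $937.50; $30,500 × 75% = $22,875. Combined base = $111,000 + $23,812.50 = $134,812.50.
Defendant has an out-of-state residence (+100%): $134,812.50 × 2 = $269,625.
Age 65 or older (−30%): $269,625 × 0.7 = $188,737.50.
Loss or damage exceeded $50,000 (+20%): $188,737.50 × 1.2 = $226,485.
$226,485 is within the $375,000 maximum.
$226,485 is at or above the $6,500 minimum.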